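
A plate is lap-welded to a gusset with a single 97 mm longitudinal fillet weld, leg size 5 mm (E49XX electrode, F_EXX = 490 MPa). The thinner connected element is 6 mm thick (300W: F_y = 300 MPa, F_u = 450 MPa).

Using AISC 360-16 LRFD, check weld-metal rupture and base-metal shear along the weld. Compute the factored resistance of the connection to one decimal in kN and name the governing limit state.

75.6 kN (weld metal governs)

Weld metal: throat = 0.707×5 = 3.535 mm, L = 97 mm. φR_n = 0.75 × 0.6 × 490 × 3.535 × 97 = 75.6 kN.
Base metal shear (6 mm plate): yield φR_n = 1.0×0.6×300×6×97 = 104.8 kN; rupture φR_n = 0.75×0.6×450×6×97 = 117.9 kN; take 104.8 kN (yield).
Governing: min(75.6, 104.8) = 75.6 kN → weld metal.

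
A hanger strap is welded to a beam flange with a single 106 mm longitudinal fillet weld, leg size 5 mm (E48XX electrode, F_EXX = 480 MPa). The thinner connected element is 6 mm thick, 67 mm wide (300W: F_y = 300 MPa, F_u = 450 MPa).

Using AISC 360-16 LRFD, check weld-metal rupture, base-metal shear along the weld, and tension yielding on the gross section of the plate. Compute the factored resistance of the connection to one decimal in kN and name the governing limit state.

Weld metal: throat = 0.707×5 = 3.535 mm, L = 106 mm. φR_n = 0.75 × 0.6 × 480 × 3.535 × 106 = 80.9 kN.
Base metal shear (6 mm plate): yield φR_n = 1.0×0.6×300×6×106 = 114.5 kN; rupture φR_n = 0.75×0.6×450×6×106 = 128.8 kN; take 114.5 kN (yield).
Tension yield (gross): A_g = 67×6 = 402 mm². φR_n = 0.90 × 300 × 402 = 108.5 kN.
Governing: min(80.9, 114.5, 108.5) = 80.9 kN → weld metal.

80.9 kN (weld metal governs)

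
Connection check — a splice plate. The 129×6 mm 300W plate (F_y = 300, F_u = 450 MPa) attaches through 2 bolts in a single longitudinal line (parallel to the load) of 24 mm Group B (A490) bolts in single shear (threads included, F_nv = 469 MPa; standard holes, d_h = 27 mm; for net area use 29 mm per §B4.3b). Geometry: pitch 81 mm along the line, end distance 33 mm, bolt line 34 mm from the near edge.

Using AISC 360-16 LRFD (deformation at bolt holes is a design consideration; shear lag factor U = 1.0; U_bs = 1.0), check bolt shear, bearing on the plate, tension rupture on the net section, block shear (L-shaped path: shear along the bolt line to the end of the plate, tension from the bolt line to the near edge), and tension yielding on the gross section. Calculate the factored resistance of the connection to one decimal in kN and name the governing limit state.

Bolt shear: A_b = π(24)²/4 = 452.39 mm². φR_n = 0.75 × 469 × 452.39 × 2 × 1 = 318.3 kN.
Bearing (6 mm plate, F_u = 450 MPa): end bolts L_c = 33 − 27/2 = 19.5, R_n = min(1.2×19.5×6×450, 2.4×24×6×450) = 63.18 kN/bolt; interior L_c = 81 − 27 = 54, R_n = 155.52 kN/bolt. φR_n = 0.75 × (1×63.18 + 1×155.52) = 164.0 kN.
Tension rupture (net): A_n = (129 − 1×29)×6 = 600 mm² (U = 1.0, A_e = A_n). φR_n = 0.75 × 450 × 600 = 202.5 kN.
Block shear: shear path 1×[33+1×81] = 1×114 mm, A_gv = 684, A_nv = 1×(114 − 1.5×29)×6 = 423 mm²; tension to near edge: (34 − 0.5×29)×6 = 117 mm². R_n = min(0.6×450×423, 0.6×300×684) + 1.0×450×117 = min(114.21, 123.12) + 52.65 = 166.86 kN. φR_n = 0.75 × 166.86 = 125.1 kN.
Tension yield (gross): A_g = 129×6 = 774 mm². φR_n = 0.90 × 300 × 774 = 209.0 kN.
Governing: min(318.3, 164.0, 202.5, 125.1, 209.0) = 125.1 kN → block shear.

125.1 kN (block shear governs)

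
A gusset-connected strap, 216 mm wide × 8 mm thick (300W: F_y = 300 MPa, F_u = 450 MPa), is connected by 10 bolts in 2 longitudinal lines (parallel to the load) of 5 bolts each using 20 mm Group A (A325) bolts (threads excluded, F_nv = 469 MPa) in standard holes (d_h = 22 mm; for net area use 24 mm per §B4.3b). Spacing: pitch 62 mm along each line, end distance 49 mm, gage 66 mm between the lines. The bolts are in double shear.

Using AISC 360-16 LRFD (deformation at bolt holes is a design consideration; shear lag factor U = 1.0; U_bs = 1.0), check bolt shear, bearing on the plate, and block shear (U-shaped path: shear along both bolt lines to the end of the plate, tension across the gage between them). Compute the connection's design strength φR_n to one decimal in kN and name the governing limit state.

Bolt shear: A_b = π(20)²/4 = 314.16 mm². φR_n = 0.75 × 469 × 314.16 × 10 × 2 = 2210.1 kN.
Bearing (8 mm plate, F_u = 450 MPa): end bolts L_c = 49 − 22/2 = 38, R_n = min(1.2×38×8×450, 2.4×20×8×450) = 164.16 kN/bolt; interior L_c = 62 − 22 = 40, R_n = 172.8 kN/bolt. φR_n = 0.75 × (2×164.16 + 8×172.8) = 1283.0 kN.
Block shear: shear path 2×[49+4×62] = 2×297 mm, A_gv = 4752, A_nv = 2×(297 − 4.5×24)×8 = 3024 mm²; tension across gage: (66 − 1×24)×8 = 336 mm². R_n = min(0.6×450×3024, 0.6×300×4752) + 1.0×450×336 = min(816.48, 855.36) + 151.2 = 967.68 kN. φR_n = 0.75 × 967.68 = 725.8 kN.
Governing: min(2210.1, 1283.0, 725.8) = 725.8 kN → block shear.

725.8 kN (block shear governs)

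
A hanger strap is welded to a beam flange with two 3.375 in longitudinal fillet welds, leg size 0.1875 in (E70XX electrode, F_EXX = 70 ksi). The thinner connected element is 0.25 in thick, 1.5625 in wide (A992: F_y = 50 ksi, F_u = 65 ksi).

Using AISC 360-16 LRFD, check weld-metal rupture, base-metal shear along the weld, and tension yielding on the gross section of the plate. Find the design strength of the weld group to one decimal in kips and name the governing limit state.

17.6 kips (gross-section yield governs)

Weld metal: throat = 0.707×0.1875 = 0.13256 in, L = 2×3.375 = 6.75 in. φR_n = 0.75 × 0.6 × 70 × 0.13256 × 6.75 = 28.2 kips.
Base metal shear (0.25 in plate): yield φR_n = 1.0×0.6×50×0.25×6.75 = 50.6 kips; rupture φR_n = 0.75×0.6×65×0.25×6.75 = 49.4 kips; take 49.4 kips (rupture).
Tension yield (gross): A_g = 1.5625×0.25 = 0.39063 in². φR_n = 0.90 × 50 × 0.39063 = 17.6 kips.
Governing: min(28.2, 49.4, 17.6) = 17.6 kips → gross-section yield.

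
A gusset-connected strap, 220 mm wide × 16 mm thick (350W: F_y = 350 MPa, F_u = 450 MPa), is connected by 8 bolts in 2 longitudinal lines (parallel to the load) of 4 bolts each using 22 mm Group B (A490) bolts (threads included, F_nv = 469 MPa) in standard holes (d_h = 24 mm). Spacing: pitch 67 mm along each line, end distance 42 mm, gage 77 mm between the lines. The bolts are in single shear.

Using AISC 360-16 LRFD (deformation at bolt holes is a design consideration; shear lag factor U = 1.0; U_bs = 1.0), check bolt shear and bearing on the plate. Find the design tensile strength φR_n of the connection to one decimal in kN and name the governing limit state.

1069.7 kN (bolt shear governs)

Bolt shear: A_b = π(22)²/4 = 380.13 mm². φR_n = 0.75 × 469 × 380.13 × 8 × 1 = 1069.7 kN.
Bearing (16 mm plate, F_u = 450 MPa): end bolts L_c = 42 − 24/2 = 30, R_n = min(1.2×30×16×450, 2.4×22×16×450) = 259.2 kN/bolt; interior L_c = 67 − 24 = 43, R_n = 371.52 kN/bolt. φR_n = 0.75 × (2×259.2 + 6×371.52) = 2060.6 kN.
Governing: min(1069.7, 2060.6) = 1069.7 kN → bolt shear.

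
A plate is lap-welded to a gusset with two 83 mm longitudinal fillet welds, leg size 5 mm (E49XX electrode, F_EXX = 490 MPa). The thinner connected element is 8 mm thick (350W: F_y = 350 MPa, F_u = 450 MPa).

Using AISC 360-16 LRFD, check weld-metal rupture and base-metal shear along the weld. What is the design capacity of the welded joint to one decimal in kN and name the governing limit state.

129.4 kN (weld metal governs)

Weld metal: throat = 0.707×5 = 3.535 mm, L = 2×83 = 166 mm. φR_n = 0.75 × 0.6 × 490 × 3.535 × 166 = 129.4 kN.
Base metal shear (8 mm plate): yield φR_n = 1.0×0.6×350×8×166 = 278.9 kN; rupture φR_n = 0.75×0.6×450×8×166 = 268.9 kN; take 268.9 kN (rupture).
Governing: min(129.4, 268.9) = 129.4 kN → weld metal.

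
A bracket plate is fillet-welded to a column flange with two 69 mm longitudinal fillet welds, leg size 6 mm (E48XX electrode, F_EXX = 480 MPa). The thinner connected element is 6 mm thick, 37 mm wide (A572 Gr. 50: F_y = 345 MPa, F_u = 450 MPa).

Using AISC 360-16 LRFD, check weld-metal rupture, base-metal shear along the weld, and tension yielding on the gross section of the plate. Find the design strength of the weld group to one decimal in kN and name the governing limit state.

Weld metal: throat = 0.707×6 = 4.242 mm, L = 2×69 = 138 mm. φR_n = 0.75 × 0.6 × 480 × 4.242 × 138 = 126.4 kN.
Base metal shear (6 mm plate): yield φR_n = 1.0×0.6×345×6×138 = 171.4 kN; rupture φR_n = 0.75×0.6×450×6×138 = 167.7 kN; take 167.7 kN (rupture).
Tension yield (gross): A_g = 37×6 = 222 mm². φR_n = 0.90 × 345 × 222 = 68.9 kN.
Governing: min(126.4, 167.7, 68.9) = 68.9 kN → gross-section yield.

68.9 kN (gross-section yield governs)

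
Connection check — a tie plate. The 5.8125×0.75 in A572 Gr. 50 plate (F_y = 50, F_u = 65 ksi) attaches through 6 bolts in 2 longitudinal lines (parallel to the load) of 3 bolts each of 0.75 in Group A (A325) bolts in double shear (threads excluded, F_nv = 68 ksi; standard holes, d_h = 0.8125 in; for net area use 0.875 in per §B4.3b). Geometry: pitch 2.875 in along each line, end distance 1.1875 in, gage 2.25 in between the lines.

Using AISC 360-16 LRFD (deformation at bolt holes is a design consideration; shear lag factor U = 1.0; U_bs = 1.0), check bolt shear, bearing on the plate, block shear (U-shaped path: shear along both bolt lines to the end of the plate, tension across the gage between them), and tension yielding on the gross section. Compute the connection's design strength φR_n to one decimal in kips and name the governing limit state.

196.2 kips (gross-section yield governs)

Bolt shear: A_b = π(0.75)²/4 = 0.44179 in². φR_n = 0.75 × 68 × 0.44179 × 6 × 2 = 270.4 kips.
Bearing (0.75 in plate, F_u = 65 ksi): end bolts L_c = 1.1875 − 0.8125/2 = 0.78125, R_n = min(1.2×0.78125×0.75×65, 2.4×0.75×0.75×65) = 45.703 kips/bolt; interior L_c = 2.875 − 0.8125 = 2.0625, R_n = 87.75 kips/bolt. φR_n = 0.75 × (2×45.703 + 4×87.75) = 331.8 kips.
Block shear: shear path 2×[1.1875+2×2.875] = 2×6.9375 in, A_gv = 10.406, A_nv = 2×(6.9375 − 2.5×0.875)×0.75 = 7.125 in²; tension across gage: (2.25 − 1×0.875)×0.75 = 1.0313 in². R_n = min(0.6×65×7.125, 0.6×50×10.406) + 1.0×65×1.0313 = min(277.88, 312.18) + 67.035 = 344.92 kips. φR_n = 0.75 × 344.92 = 258.7 kips.
Tension yield (gross): A_g = 5.8125×0.75 = 4.3594 in². φR_n = 0.90 × 50 × 4.3594 = 196.2 kips.
Governing: min(270.4, 331.8, 258.7, 196.2) = 196.2 kips → gross-section yield.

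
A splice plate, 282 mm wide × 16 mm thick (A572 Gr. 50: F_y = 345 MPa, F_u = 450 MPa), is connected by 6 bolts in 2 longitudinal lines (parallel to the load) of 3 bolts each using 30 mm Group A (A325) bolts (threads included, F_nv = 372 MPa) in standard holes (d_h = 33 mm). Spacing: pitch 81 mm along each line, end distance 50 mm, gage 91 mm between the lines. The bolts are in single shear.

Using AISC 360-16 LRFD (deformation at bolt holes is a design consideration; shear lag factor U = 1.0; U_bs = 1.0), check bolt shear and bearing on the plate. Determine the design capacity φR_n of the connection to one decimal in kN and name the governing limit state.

Bolt shear: A_b = π(30)²/4 = 706.86 mm². φR_n = 0.75 × 372 × 706.86 × 6 × 1 = 1183.3 kN.
Bearing (16 mm plate, F_u = 450 MPa): end bolts L_c = 50 − 33/2 = 33.5, R_n = min(1.2×33.5×16×450, 2.4×30×16×450) = 289.44 kN/bolt; interior L_c = 81 − 33 = 48, R_n = 414.72 kN/bolt. φR_n = 0.75 × (2×289.44 + 4×414.72) = 1678.3 kN.
Governing: min(1183.3, 1678.3) = 1183.3 kN → bolt shear.

1183.3 kN (bolt shear governs)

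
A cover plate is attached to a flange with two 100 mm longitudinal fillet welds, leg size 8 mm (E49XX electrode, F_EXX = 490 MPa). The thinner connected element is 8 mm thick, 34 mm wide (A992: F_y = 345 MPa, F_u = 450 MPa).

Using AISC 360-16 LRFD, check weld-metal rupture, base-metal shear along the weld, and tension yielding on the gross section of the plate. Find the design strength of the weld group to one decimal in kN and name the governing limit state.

Weld metal: throat = 0.707×8 = 5.656 mm, L = 2×100 = 200 mm. φR_n = 0.75 × 0.6 × 490 × 5.656 × 200 = 249.4 kN.
Base metal shear (8 mm plate): yield φR_n = 1.0×0.6×345×8×200 = 331.2 kN; rupture φR_n = 0.75×0.6×450×8×200 = 324.0 kN; take 324.0 kN (rupture).
Tension yield (gross): A_g = 34×8 = 272 mm². φR_n = 0.90 × 345 × 272 = 84.5 kN.
Governing: min(249.4, 324.0, 84.5) = 84.5 kN → gross-section yield.

84.5 kN (gross-section yield governs)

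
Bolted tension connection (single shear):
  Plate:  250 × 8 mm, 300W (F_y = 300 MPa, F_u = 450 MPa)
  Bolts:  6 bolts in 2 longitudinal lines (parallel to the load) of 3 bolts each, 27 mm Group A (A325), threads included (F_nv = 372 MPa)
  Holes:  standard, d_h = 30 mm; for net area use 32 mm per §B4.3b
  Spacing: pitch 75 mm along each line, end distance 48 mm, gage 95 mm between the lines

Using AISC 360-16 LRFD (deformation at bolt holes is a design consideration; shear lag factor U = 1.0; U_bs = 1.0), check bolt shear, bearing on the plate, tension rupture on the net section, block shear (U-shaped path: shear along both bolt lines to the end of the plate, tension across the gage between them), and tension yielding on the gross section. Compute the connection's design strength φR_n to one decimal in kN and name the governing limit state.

Bolt shear: A_b = π(27)²/4 = 572.56 mm². φR_n = 0.75 × 372 × 572.56 × 6 × 1 = 958.5 kN.
Bearing (8 mm plate, F_u = 450 MPa): end bolts L_c = 48 − 30/2 = 33, R_n = min(1.2×33×8×450, 2.4×27×8×450) = 142.56 kN/bolt; interior L_c = 75 − 30 = 45, R_n = 194.4 kN/bolt. φR_n = 0.75 × (2×142.56 + 4×194.4) = 797.0 kN.
Tension rupture (net): A_n = (250 − 2×32)×8 = 1488 mm² (U = 1.0, A_e = A_n). φR_n = 0.75 × 450 × 1488 = 502.2 kN.
Block shear: shear path 2×[48+2×75] = 2×198 mm, A_gv = 3168, A_nv = 2×(198 − 2.5×32)×8 = 1888 mm²; tension across gage: (95 − 1×32)×8 = 504 mm². R_n = min(0.6×450×1888, 0.6×300×3168) + 1.0×450×504 = min(509.76, 570.24) + 226.8 = 736.56 kN. φR_n = 0.75 × 736.56 = 552.4 kN.
Tension yield (gross): A_g = 250×8 = 2000 mm². φR_n = 0.90 × 300 × 2000 = 540.0 kN.
Governing: min(958.5, 797.0, 502.2, 552.4, 540.0) = 502.2 kN → net-section rupture.

502.2 kN (net-section rupture governs)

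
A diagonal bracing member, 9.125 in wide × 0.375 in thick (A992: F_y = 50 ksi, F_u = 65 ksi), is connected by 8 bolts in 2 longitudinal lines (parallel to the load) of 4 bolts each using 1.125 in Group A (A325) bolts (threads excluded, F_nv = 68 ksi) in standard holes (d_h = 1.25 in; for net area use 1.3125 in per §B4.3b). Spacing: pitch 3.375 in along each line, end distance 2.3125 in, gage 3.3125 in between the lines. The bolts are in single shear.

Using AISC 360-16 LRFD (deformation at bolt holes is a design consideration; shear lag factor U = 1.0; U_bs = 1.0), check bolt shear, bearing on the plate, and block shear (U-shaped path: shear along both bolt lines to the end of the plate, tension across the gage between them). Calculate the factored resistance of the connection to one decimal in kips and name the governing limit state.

208.6 kips (block shear governs)

Bolt shear: A_b = π(1.125)²/4 = 0.99402 in². φR_n = 0.75 × 68 × 0.99402 × 8 × 1 = 405.6 kips.
Bearing (0.375 in plate, F_u = 65 ksi): end bolts L_c = 2.3125 − 1.25/2 = 1.6875, R_n = min(1.2×1.6875×0.375×65, 2.4×1.125×0.375×65) = 49.359 kips/bolt; interior L_c = 3.375 − 1.25 = 2.125, R_n = 62.156 kips/bolt. φR_n = 0.75 × (2×49.359 + 6×62.156) = 353.7 kips.
Block shear: shear path 2×[2.3125+3×3.375] = 2×12.4375 in, A_gv = 9.3281, A_nv = 2×(12.4375 − 3.5×1.3125)×0.375 = 5.8828 in²; tension across gage: (3.3125 − 1×1.3125)×0.375 = 0.75 in². R_n = min(0.6×65×5.8828, 0.6×50×9.3281) + 1.0×65×0.75 = min(229.43, 279.84) + 48.75 = 278.18 kips. φR_n = 0.75 × 278.18 = 208.6 kips.
Governing: min(405.6, 353.7, 208.6) = 208.6 kips → block shear.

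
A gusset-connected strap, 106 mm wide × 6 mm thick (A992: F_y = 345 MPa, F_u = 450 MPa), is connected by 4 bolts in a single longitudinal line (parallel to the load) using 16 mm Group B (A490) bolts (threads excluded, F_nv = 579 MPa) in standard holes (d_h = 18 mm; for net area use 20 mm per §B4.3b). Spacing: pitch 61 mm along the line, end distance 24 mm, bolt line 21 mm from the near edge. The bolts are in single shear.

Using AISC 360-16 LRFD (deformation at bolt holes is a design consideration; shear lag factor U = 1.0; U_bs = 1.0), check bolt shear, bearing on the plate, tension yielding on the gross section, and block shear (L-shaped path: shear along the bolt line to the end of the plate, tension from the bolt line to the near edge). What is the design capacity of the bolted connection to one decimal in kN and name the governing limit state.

188.7 kN (block shear governs)

Bolt shear: A_b = π(16)²/4 = 201.06 mm². φR_n = 0.75 × 579 × 201.06 × 4 × 1 = 349.2 kN.
Bearing (6 mm plate, F_u = 450 MPa): end bolts L_c = 24 − 18/2 = 15, R_n = min(1.2×15×6×450, 2.4×16×6×450) = 48.6 kN/bolt; interior L_c = 61 − 18 = 43, R_n = 103.68 kN/bolt. φR_n = 0.75 × (1×48.6 + 3×103.68) = 269.7 kN.
Tension yield (gross): A_g = 106×6 = 636 mm². φR_n = 0.90 × 345 × 636 = 197.5 kN.
Block shear: shear path 1×[24+3×61] = 1×207 mm, A_gv = 1242, A_nv = 1×(207 − 3.5×20)×6 = 822 mm²; tension to near edge: (21 − 0.5×20)×6 = 66 mm². R_n = min(0.6×450×822, 0.6×345×1242) + 1.0×450×66 = min(221.94, 257.09) + 29.7 = 251.64 kN. φR_n = 0.75 × 251.64 = 188.7 kN.
Governing: min(349.2, 269.7, 197.5, 188.7) = 188.7 kN → block shear.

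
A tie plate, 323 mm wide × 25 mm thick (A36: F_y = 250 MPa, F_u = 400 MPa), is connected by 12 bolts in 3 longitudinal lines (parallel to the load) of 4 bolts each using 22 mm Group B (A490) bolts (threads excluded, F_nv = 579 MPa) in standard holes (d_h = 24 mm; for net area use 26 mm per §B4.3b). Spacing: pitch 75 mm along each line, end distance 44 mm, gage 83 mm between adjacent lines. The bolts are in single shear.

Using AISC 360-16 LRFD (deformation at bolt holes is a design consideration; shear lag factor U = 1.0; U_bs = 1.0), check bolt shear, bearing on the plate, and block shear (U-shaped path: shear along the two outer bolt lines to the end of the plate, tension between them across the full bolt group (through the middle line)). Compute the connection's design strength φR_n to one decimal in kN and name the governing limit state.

1980.9 kN (bolt shear governs)

Bolt shear: A_b = π(22)²/4 = 380.13 mm². φR_n = 0.75 × 579 × 380.13 × 12 × 1 = 1980.9 kN.
Bearing (25 mm plate, F_u = 400 MPa): end bolts L_c = 44 − 24/2 = 32, R_n = min(1.2×32×25×400, 2.4×22×25×400) = 384 kN/bolt; interior L_c = 75 − 24 = 51, R_n = 528 kN/bolt. φR_n = 0.75 × (3×384 + 9×528) = 4428.0 kN.
Block shear: shear path 2×[44+3×75] = 2×269 mm, A_gv = 13450, A_nv = 2×(269 − 3.5×26)×25 = 8900 mm²; tension across gage: (166 − 2×26)×25 = 2850 mm². R_n = min(0.6×400×8900, 0.6×250×13450) + 1.0×400×2850 = min(2136, 2017.5) + 1140 = 3157.5 kN. φR_n = 0.75 × 3157.5 = 2368.1 kN.
Governing: min(1980.9, 4428.0, 2368.1) = 1980.9 kN → bolt shear.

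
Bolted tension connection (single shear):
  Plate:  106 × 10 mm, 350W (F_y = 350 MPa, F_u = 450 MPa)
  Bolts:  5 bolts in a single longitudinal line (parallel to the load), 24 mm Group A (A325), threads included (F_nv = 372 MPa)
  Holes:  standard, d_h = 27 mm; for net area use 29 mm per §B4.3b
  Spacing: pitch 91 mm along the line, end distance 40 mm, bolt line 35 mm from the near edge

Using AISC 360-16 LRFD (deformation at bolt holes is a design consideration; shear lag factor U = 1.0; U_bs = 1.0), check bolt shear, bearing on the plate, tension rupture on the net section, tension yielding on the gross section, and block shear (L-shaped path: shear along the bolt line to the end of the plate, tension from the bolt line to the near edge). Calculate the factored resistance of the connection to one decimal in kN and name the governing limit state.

259.9 kN (net-section rupture governs)

Bolt shear: A_b = π(24)²/4 = 452.39 mm². φR_n = 0.75 × 372 × 452.39 × 5 × 1 = 631.1 kN.
Bearing (10 mm plate, F_u = 450 MPa): end bolts L_c = 40 − 27/2 = 26.5, R_n = min(1.2×26.5×10×450, 2.4×24×10×450) = 143.1 kN/bolt; interior L_c = 91 − 27 = 64, R_n = 259.2 kN/bolt. φR_n = 0.75 × (1×143.1 + 4×259.2) = 884.9 kN.
Tension rupture (net): A_n = (106 − 1×29)×10 = 770 mm² (U = 1.0, A_e = A_n). φR_n = 0.75 × 450 × 770 = 259.9 kN.
Tension yield (gross): A_g = 106×10 = 1060 mm². φR_n = 0.90 × 350 × 1060 = 333.9 kN.
Block shear: shear path 1×[40+4×91] = 1×404 mm, A_gv = 4040, A_nv = 1×(404 − 4.5×29)×10 = 2735 mm²; tension to near edge: (35 − 0.5×29)×10 = 205 mm². R_n = min(0.6×450×2735, 0.6×350×4040) + 1.0×450×205 = min(738.45, 848.4) + 92.25 = 830.7 kN. φR_n = 0.75 × 830.7 = 623.0 kN.
Governing: min(631.1, 884.9, 259.9, 333.9, 623.0) = 259.9 kN → net-section rupture.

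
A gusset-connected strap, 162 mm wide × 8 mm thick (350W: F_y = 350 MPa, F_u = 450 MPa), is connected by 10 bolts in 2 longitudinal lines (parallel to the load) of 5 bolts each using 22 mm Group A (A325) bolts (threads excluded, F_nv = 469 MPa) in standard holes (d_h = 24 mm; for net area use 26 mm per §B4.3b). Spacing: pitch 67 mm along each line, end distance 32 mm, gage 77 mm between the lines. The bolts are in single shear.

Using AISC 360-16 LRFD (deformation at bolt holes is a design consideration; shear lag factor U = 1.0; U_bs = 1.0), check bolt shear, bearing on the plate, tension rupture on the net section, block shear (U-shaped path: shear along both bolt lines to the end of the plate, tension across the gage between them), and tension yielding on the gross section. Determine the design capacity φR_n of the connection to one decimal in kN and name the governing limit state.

297.0 kN (net-section rupture governs)

Bolt shear: A_b = π(22)²/4 = 380.13 mm². φR_n = 0.75 × 469 × 380.13 × 10 × 1 = 1337.1 kN.
Bearing (8 mm plate, F_u = 450 MPa): end bolts L_c = 32 − 24/2 = 20, R_n = min(1.2×20×8×450, 2.4×22×8×450) = 86.4 kN/bolt; interior L_c = 67 − 24 = 43, R_n = 185.76 kN/bolt. φR_n = 0.75 × (2×86.4 + 8×185.76) = 1244.2 kN.
Tension rupture (net): A_n = (162 − 2×26)×8 = 880 mm² (U = 1.0, A_e = A_n). φR_n = 0.75 × 450 × 880 = 297.0 kN.
Block shear: shear path 2×[32+4×67] = 2×300 mm, A_gv = 4800, A_nv = 2×(300 − 4.5×26)×8 = 2928 mm²; tension across gage: (77 − 1×26)×8 = 408 mm². R_n = min(0.6×450×2928, 0.6×350×4800) + 1.0×450×408 = min(790.56, 1008) + 183.6 = 974.16 kN. φR_n = 0.75 × 974.16 = 730.6 kN.
Tension yield (gross): A_g = 162×8 = 1296 mm². φR_n = 0.90 × 350 × 1296 = 408.2 kN.
Governing: min(1337.1, 1244.2, 297.0, 730.6, 408.2) = 297.0 kN → net-section rupture.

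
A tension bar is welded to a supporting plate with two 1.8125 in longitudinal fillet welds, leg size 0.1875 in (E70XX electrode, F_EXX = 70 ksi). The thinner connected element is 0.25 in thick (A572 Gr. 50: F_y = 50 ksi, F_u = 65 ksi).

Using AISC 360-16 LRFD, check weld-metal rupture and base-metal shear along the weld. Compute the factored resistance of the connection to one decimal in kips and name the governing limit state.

15.1 kips (weld metal governs)

Weld metal: throat = 0.707×0.1875 = 0.13256 in, L = 2×1.8125 = 3.625 in. φR_n = 0.75 × 0.6 × 70 × 0.13256 × 3.625 = 15.1 kips.
Base metal shear (0.25 in plate): yield φR_n = 1.0×0.6×50×0.25×3.625 = 27.2 kips; rupture φR_n = 0.75×0.6×65×0.25×3.625 = 26.5 kips; take 26.5 kips (rupture).
Governing: min(15.1, 26.5) = 15.1 kips → weld metal.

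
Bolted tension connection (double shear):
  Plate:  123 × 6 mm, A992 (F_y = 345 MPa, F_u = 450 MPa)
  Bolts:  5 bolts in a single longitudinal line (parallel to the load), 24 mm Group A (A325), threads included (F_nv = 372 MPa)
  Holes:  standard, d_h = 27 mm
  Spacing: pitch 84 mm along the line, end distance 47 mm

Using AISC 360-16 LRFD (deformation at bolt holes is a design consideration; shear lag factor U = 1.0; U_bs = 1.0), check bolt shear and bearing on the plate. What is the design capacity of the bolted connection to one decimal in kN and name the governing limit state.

548.0 kN (bearing governs)

Bolt shear: A_b = π(24)²/4 = 452.39 mm². φR_n = 0.75 × 372 × 452.39 × 5 × 2 = 1262.2 kN.
Bearing (6 mm plate, F_u = 450 MPa): end bolts L_c = 47 − 27/2 = 33.5, R_n = min(1.2×33.5×6×450, 2.4×24×6×450) = 108.54 kN/bolt; interior L_c = 84 − 27 = 57, R_n = 155.52 kN/bolt. φR_n = 0.75 × (1×108.54 + 4×155.52) = 548.0 kN.
Governing: min(1262.2, 548.0) = 548.0 kN → bearing.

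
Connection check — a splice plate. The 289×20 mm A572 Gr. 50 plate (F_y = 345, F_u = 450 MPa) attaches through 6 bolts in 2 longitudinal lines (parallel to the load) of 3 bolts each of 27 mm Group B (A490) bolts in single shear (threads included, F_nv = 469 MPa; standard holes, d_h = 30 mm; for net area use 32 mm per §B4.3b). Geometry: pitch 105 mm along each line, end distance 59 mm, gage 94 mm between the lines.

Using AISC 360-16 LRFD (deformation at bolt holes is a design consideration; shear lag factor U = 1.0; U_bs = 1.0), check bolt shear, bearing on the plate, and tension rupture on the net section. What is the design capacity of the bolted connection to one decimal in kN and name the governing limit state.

Bolt shear: A_b = π(27)²/4 = 572.56 mm². φR_n = 0.75 × 469 × 572.56 × 6 × 1 = 1208.4 kN.
Bearing (20 mm plate, F_u = 450 MPa): end bolts L_c = 59 − 30/2 = 44, R_n = min(1.2×44×20×450, 2.4×27×20×450) = 475.2 kN/bolt; interior L_c = 105 − 30 = 75, R_n = 583.2 kN/bolt. φR_n = 0.75 × (2×475.2 + 4×583.2) = 2462.4 kN.
Tension rupture (net): A_n = (289 − 2×32)×20 = 4500 mm² (U = 1.0, A_e = A_n). φR_n = 0.75 × 450 × 4500 = 1518.8 kN.
Governing: min(1208.4, 2462.4, 1518.8) = 1208.4 kN → bolt shear.

1208.4 kN (bolt shear governs)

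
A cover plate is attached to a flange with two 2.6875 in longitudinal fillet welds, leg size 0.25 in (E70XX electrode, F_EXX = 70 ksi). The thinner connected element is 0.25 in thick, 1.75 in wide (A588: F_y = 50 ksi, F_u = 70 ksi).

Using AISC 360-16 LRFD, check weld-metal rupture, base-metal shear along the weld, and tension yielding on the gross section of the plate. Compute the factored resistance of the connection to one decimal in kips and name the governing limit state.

Weld metal: throat = 0.707×0.25 = 0.17675 in, L = 2×2.6875 = 5.375 in. φR_n = 0.75 × 0.6 × 70 × 0.17675 × 5.375 = 29.9 kips.
Base metal shear (0.25 in plate): yield φR_n = 1.0×0.6×50×0.25×5.375 = 40.3 kips; rupture φR_n = 0.75×0.6×70×0.25×5.375 = 42.3 kips; take 40.3 kips (yield).
Tension yield (gross): A_g = 1.75×0.25 = 0.4375 in². φR_n = 0.90 × 50 × 0.4375 = 19.7 kips.
Governing: min(29.9, 40.3, 19.7) = 19.7 kips → gross-section yield.

19.7 kips (gross-section yield governs)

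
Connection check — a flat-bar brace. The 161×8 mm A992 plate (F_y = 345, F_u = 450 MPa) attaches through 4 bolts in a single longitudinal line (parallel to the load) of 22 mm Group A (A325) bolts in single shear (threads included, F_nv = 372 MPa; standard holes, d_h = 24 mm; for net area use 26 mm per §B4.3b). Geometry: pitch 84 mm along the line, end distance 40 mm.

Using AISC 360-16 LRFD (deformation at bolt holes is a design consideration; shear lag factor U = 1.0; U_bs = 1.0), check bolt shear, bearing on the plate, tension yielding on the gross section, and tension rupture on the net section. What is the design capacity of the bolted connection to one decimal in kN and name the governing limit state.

364.5 kN (net-section rupture governs)

Bolt shear: A_b = π(22)²/4 = 380.13 mm². φR_n = 0.75 × 372 × 380.13 × 4 × 1 = 424.2 kN.
Bearing (8 mm plate, F_u = 450 MPa): end bolts L_c = 40 − 24/2 = 28, R_n = min(1.2×28×8×450, 2.4×22×8×450) = 120.96 kN/bolt; interior L_c = 84 − 24 = 60, R_n = 190.08 kN/bolt. φR_n = 0.75 × (1×120.96 + 3×190.08) = 518.4 kN.
Tension yield (gross): A_g = 161×8 = 1288 mm². φR_n = 0.90 × 345 × 1288 = 399.9 kN.
Tension rupture (net): A_n = (161 − 1×26)×8 = 1080 mm² (U = 1.0, A_e = A_n). φR_n = 0.75 × 450 × 1080 = 364.5 kN.
Governing: min(424.2, 518.4, 399.9, 364.5) = 364.5 kN → net-section rupture.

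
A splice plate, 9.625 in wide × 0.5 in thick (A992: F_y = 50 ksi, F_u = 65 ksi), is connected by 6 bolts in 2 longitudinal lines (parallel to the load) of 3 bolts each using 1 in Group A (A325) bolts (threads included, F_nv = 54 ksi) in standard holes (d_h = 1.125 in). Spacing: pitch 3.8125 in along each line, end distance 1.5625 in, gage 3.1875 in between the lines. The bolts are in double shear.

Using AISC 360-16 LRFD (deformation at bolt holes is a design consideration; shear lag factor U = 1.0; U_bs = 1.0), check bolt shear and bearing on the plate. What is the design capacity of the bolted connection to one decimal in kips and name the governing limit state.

Bolt shear: A_b = π(1)²/4 = 0.7854 in². φR_n = 0.75 × 54 × 0.7854 × 6 × 2 = 381.7 kips.
Bearing (0.5 in plate, F_u = 65 ksi): end bolts L_c = 1.5625 − 1.125/2 = 1, R_n = min(1.2×1×0.5×65, 2.4×1×0.5×65) = 39 kips/bolt; interior L_c = 3.8125 − 1.125 = 2.6875, R_n = 78 kips/bolt. φR_n = 0.75 × (2×39 + 4×78) = 292.5 kips.
Governing: min(381.7, 292.5) = 292.5 kips → bearing.

292.5 kips (bearing governs)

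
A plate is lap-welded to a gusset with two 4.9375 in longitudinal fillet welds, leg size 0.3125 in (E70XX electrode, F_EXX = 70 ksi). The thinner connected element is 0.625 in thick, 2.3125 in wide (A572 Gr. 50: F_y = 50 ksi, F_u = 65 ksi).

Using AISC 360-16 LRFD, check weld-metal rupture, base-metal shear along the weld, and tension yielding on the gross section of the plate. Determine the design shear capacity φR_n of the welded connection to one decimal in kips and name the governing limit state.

65.0 kips (gross-section yield governs)

Weld metal: throat = 0.707×0.3125 = 0.22094 in, L = 2×4.9375 = 9.875 in. φR_n = 0.75 × 0.6 × 70 × 0.22094 × 9.875 = 68.7 kips.
Base metal shear (0.625 in plate): yield φR_n = 1.0×0.6×50×0.625×9.875 = 185.2 kips; rupture φR_n = 0.75×0.6×65×0.625×9.875 = 180.5 kips; take 180.5 kips (rupture).
Tension yield (gross): A_g = 2.3125×0.625 = 1.4453 in². φR_n = 0.90 × 50 × 1.4453 = 65.0 kips.
Governing: min(68.7, 180.5, 65.0) = 65.0 kips → gross-section yield.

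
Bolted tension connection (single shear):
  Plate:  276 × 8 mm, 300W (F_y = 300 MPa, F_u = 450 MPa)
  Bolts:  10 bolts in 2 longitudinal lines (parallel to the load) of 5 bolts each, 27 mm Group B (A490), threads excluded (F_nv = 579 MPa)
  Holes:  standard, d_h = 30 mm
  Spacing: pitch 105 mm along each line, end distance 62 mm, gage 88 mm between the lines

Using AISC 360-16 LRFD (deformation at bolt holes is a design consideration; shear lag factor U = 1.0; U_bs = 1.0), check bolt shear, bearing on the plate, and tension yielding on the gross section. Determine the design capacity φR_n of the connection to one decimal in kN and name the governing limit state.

596.2 kN (gross-section yield governs)

Bolt shear: A_b = π(27)²/4 = 572.56 mm². φR_n = 0.75 × 579 × 572.56 × 10 × 1 = 2486.3 kN.
Bearing (8 mm plate, F_u = 450 MPa): end bolts L_c = 62 − 30/2 = 47, R_n = min(1.2×47×8×450, 2.4×27×8×450) = 203.04 kN/bolt; interior L_c = 105 − 30 = 75, R_n = 233.28 kN/bolt. φR_n = 0.75 × (2×203.04 + 8×233.28) = 1704.2 kN.
Tension yield (gross): A_g = 276×8 = 2208 mm². φR_n = 0.90 × 300 × 2208 = 596.2 kN.
Governing: min(2486.3, 1704.2, 596.2) = 596.2 kN → gross-section yield.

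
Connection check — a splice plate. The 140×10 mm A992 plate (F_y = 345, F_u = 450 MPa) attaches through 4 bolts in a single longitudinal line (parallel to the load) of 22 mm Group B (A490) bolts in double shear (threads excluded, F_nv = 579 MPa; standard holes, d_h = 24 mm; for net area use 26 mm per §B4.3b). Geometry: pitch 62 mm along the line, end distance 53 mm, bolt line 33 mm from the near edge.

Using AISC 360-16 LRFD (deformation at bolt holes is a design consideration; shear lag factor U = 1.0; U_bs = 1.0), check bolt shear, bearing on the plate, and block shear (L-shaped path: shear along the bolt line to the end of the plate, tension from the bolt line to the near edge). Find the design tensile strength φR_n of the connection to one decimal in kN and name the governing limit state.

Bolt shear: A_b = π(22)²/4 = 380.13 mm². φR_n = 0.75 × 579 × 380.13 × 4 × 2 = 1320.6 kN.
Bearing (10 mm plate, F_u = 450 MPa): end bolts L_c = 53 − 24/2 = 41, R_n = min(1.2×41×10×450, 2.4×22×10×450) = 221.4 kN/bolt; interior L_c = 62 − 24 = 38, R_n = 205.2 kN/bolt. φR_n = 0.75 × (1×221.4 + 3×205.2) = 627.8 kN.
Block shear: shear path 1×[53+3×62] = 1×239 mm, A_gv = 2390, A_nv = 1×(239 − 3.5×26)×10 = 1480 mm²; tension to near edge: (33 − 0.5×26)×10 = 200 mm². R_n = min(0.6×450×1480, 0.6×345×2390) + 1.0×450×200 = min(399.6, 494.73) + 90 = 489.6 kN. φR_n = 0.75 × 489.6 = 367.2 kN.
Governing: min(1320.6, 627.8, 367.2) = 367.2 kN → block shear.

367.2 kN (block shear governs)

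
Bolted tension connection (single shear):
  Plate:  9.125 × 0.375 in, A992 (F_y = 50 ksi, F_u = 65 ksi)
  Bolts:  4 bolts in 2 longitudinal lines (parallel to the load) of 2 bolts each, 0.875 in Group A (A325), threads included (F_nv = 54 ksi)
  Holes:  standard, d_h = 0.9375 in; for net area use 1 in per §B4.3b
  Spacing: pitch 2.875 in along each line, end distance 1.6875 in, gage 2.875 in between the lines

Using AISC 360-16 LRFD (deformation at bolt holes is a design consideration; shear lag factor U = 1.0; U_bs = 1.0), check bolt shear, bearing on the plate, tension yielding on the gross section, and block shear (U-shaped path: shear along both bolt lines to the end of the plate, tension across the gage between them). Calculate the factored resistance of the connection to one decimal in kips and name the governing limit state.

97.4 kips (bolt shear governs)

Bolt shear: A_b = π(0.875)²/4 = 0.60132 in². φR_n = 0.75 × 54 × 0.60132 × 4 × 1 = 97.4 kips.
Bearing (0.375 in plate, F_u = 65 ksi): end bolts L_c = 1.6875 − 0.9375/2 = 1.21875, R_n = min(1.2×1.21875×0.375×65, 2.4×0.875×0.375×65) = 35.648 kips/bolt; interior L_c = 2.875 − 0.9375 = 1.9375, R_n = 51.188 kips/bolt. φR_n = 0.75 × (2×35.648 + 2×51.188) = 130.3 kips.
Tension yield (gross): A_g = 9.125×0.375 = 3.4219 in². φR_n = 0.90 × 50 × 3.4219 = 154.0 kips.
Block shear: shear path 2×[1.6875+1×2.875] = 2×4.5625 in, A_gv = 3.4219, A_nv = 2×(4.5625 − 1.5×1)×0.375 = 2.2969 in²; tension across gage: (2.875 − 1×1)×0.375 = 0.70313 in². R_n = min(0.6×65×2.2969, 0.6×50×3.4219) + 1.0×65×0.70313 = min(89.579, 102.66) + 45.703 = 135.28 kips. φR_n = 0.75 × 135.28 = 101.5 kips.
Governing: min(97.4, 130.3, 154.0, 101.5) = 97.4 kips → bolt shear.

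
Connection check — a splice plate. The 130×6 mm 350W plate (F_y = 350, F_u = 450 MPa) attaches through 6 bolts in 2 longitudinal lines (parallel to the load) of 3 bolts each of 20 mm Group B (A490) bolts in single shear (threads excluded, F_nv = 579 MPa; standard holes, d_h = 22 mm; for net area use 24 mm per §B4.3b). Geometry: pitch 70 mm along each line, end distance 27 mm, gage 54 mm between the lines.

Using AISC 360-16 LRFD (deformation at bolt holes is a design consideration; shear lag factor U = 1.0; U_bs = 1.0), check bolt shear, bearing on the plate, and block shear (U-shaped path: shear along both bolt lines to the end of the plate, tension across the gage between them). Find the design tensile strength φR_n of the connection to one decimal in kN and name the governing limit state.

Bolt shear: A_b = π(20)²/4 = 314.16 mm². φR_n = 0.75 × 579 × 314.16 × 6 × 1 = 818.5 kN.
Bearing (6 mm plate, F_u = 450 MPa): end bolts L_c = 27 − 22/2 = 16, R_n = min(1.2×16×6×450, 2.4×20×6×450) = 51.84 kN/bolt; interior L_c = 70 − 22 = 48, R_n = 129.6 kN/bolt. φR_n = 0.75 × (2×51.84 + 4×129.6) = 466.6 kN.
Block shear: shear path 2×[27+2×70] = 2×167 mm, A_gv = 2004, A_nv = 2×(167 − 2.5×24)×6 = 1284 mm²; tension across gage: (54 − 1×24)×6 = 180 mm². R_n = min(0.6×450×1284, 0.6×350×2004) + 1.0×450×180 = min(346.68, 420.84) + 81 = 427.68 kN. φR_n = 0.75 × 427.68 = 320.8 kN.
Governing: min(818.5, 466.6, 320.8) = 320.8 kN → block shear.

320.8 kN (block shear governs)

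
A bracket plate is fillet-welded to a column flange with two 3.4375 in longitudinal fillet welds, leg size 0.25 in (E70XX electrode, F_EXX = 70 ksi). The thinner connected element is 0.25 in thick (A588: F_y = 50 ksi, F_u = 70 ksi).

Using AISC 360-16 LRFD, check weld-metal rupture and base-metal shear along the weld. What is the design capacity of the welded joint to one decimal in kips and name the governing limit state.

Weld metal: throat = 0.707×0.25 = 0.17675 in, L = 2×3.4375 = 6.875 in. φR_n = 0.75 × 0.6 × 70 × 0.17675 × 6.875 = 38.3 kips.
Base metal shear (0.25 in plate): yield φR_n = 1.0×0.6×50×0.25×6.875 = 51.6 kips; rupture φR_n = 0.75×0.6×70×0.25×6.875 = 54.1 kips; take 51.6 kips (yield).
Governing: min(38.3, 51.6) = 38.3 kips → weld metal.

38.3 kips (weld metal governs)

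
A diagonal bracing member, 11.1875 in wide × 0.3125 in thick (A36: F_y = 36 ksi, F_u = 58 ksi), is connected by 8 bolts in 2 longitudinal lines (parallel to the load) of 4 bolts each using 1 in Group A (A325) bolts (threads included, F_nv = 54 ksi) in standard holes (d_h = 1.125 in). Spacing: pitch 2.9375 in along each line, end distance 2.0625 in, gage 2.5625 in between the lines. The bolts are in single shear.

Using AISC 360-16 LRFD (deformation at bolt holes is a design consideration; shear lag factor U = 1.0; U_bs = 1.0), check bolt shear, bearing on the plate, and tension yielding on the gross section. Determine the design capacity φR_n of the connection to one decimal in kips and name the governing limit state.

113.3 kips (gross-section yield governs)

Bolt shear: A_b = π(1)²/4 = 0.7854 in². φR_n = 0.75 × 54 × 0.7854 × 8 × 1 = 254.5 kips.
Bearing (0.3125 in plate, F_u = 58 ksi): end bolts L_c = 2.0625 − 1.125/2 = 1.5, R_n = min(1.2×1.5×0.3125×58, 2.4×1×0.3125×58) = 32.625 kips/bolt; interior L_c = 2.9375 − 1.125 = 1.8125, R_n = 39.422 kips/bolt. φR_n = 0.75 × (2×32.625 + 6×39.422) = 226.3 kips.
Tension yield (gross): A_g = 11.1875×0.3125 = 3.4961 in². φR_n = 0.90 × 36 × 3.4961 = 113.3 kips.
Governing: min(254.5, 226.3, 113.3) = 113.3 kips → gross-section yield.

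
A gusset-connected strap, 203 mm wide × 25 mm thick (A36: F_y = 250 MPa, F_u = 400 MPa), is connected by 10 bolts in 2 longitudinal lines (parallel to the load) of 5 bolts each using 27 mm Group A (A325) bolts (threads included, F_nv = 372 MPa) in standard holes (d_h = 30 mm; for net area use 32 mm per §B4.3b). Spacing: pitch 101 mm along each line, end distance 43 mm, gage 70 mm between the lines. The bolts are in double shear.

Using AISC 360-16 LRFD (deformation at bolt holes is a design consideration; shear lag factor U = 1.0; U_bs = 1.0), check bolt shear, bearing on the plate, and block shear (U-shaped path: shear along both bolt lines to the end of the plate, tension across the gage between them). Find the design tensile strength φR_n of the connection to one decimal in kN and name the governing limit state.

2799.4 kN (block shear governs)

Bolt shear: A_b = π(27)²/4 = 572.56 mm². φR_n = 0.75 × 372 × 572.56 × 10 × 2 = 3194.9 kN.
Bearing (25 mm plate, F_u = 400 MPa): end bolts L_c = 43 − 30/2 = 28, R_n = min(1.2×28×25×400, 2.4×27×25×400) = 336 kN/bolt; interior L_c = 101 − 30 = 71, R_n = 648 kN/bolt. φR_n = 0.75 × (2×336 + 8×648) = 4392.0 kN.
Block shear: shear path 2×[43+4×101] = 2×447 mm, A_gv = 22350, A_nv = 2×(447 − 4.5×32)×25 = 15150 mm²; tension across gage: (70 − 1×32)×25 = 950 mm². R_n = min(0.6×400×15150, 0.6×250×22350) + 1.0×400×950 = min(3636, 3352.5) + 380 = 3732.5 kN. φR_n = 0.75 × 3732.5 = 2799.4 kN.
Governing: min(3194.9, 4392.0, 2799.4) = 2799.4 kN → block shear.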